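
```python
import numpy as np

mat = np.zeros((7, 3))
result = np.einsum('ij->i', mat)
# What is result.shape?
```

(7,)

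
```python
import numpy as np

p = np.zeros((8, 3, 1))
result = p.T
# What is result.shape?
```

(1, 3, 8)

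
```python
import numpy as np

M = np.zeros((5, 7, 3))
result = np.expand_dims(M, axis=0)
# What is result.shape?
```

(1, 5, 7, 3)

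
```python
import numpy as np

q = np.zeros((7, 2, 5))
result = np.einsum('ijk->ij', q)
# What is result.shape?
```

(7, 2)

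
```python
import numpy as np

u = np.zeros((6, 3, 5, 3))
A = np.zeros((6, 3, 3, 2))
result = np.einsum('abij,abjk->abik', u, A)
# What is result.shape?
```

(6, 3, 5, 2)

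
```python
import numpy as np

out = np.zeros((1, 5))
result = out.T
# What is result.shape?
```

(5, 1)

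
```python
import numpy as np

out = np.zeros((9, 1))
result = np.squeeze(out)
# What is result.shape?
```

(9,)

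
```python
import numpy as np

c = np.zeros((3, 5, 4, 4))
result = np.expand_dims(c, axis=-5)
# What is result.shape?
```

(1, 3, 5, 4, 4)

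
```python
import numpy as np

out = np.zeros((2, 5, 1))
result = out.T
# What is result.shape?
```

(1, 5, 2)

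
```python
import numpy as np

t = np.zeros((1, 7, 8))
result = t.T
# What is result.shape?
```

(8, 7, 1)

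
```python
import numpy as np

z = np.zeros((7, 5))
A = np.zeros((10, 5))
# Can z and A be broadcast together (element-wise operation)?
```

No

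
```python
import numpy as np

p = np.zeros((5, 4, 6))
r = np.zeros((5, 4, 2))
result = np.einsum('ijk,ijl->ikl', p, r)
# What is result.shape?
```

(5, 6, 2)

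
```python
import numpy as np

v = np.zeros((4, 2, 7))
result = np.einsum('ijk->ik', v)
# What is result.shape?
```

(4, 7)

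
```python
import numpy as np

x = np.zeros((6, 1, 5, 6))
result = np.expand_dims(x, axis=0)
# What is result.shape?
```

(1, 6, 1, 5, 6)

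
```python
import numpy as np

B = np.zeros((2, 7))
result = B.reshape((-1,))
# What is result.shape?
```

(14,)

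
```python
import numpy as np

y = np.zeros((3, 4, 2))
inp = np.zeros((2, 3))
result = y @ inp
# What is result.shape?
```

(3, 4, 3)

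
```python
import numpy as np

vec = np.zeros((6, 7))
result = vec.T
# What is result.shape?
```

(7, 6)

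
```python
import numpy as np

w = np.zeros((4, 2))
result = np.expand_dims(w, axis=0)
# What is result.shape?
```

(1, 4, 2)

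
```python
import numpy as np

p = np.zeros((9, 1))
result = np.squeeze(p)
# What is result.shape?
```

(9,)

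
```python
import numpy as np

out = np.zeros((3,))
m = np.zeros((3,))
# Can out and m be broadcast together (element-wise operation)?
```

Yes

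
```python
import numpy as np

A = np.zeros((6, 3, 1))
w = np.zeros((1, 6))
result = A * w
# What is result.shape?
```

(6, 3, 6)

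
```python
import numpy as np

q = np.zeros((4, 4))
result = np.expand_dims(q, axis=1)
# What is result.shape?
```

(4, 1, 4)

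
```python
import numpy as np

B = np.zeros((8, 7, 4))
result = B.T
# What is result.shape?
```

(4, 7, 8)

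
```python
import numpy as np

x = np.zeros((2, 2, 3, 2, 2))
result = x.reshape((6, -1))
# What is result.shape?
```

(6, 8)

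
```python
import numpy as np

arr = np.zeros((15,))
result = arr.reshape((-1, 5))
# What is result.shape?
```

(3, 5)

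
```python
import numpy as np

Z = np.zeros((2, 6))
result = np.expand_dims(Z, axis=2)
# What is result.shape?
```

(2, 6, 1)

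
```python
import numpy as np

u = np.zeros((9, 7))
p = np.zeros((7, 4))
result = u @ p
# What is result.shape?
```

(9, 4)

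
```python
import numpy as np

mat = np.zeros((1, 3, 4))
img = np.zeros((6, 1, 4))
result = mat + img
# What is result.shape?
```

(6, 3, 4)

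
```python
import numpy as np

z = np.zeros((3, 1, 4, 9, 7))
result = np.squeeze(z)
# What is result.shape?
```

(3, 4, 9, 7)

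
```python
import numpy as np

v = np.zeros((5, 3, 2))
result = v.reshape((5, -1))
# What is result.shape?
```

(5, 6)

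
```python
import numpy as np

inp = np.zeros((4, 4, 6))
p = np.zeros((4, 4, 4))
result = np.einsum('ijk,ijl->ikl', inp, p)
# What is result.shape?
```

(4, 6, 4)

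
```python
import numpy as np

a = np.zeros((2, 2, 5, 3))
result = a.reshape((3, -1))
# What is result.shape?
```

(3, 20)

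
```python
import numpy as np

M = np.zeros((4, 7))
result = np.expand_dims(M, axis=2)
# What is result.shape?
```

(4, 7, 1)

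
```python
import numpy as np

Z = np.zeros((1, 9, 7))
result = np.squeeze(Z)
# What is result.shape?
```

(9, 7)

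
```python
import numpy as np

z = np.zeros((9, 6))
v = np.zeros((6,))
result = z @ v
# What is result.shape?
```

(9,)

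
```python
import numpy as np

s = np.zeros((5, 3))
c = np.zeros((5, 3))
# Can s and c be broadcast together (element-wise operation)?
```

Yes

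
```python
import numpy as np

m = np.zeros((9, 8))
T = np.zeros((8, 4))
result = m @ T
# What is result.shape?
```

(9, 4)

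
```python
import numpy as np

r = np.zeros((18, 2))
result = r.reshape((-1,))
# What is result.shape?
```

(36,)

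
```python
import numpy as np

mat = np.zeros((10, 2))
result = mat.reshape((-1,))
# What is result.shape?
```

(20,)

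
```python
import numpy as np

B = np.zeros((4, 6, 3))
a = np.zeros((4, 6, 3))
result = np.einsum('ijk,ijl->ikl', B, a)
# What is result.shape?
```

(4, 3, 3)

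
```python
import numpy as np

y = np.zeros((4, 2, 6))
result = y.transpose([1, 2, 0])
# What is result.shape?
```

(2, 6, 4)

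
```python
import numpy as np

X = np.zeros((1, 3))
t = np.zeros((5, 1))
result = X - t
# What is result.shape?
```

(5, 3)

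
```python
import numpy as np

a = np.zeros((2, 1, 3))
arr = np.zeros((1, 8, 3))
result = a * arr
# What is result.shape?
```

(2, 8, 3)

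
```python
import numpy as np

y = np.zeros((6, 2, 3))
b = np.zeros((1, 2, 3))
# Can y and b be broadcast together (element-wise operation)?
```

Yes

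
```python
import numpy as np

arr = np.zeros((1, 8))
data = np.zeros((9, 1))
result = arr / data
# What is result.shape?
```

(9, 8)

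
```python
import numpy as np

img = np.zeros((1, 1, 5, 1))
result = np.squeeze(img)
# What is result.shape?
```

(5,)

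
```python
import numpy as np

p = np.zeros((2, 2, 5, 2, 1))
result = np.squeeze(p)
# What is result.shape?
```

(2, 2, 5, 2)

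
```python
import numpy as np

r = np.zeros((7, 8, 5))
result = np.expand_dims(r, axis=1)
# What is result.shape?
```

(7, 1, 8, 5)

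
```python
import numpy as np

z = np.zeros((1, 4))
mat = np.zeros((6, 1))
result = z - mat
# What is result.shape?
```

(6, 4)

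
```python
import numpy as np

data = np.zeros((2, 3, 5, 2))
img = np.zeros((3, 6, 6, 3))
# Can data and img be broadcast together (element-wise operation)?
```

No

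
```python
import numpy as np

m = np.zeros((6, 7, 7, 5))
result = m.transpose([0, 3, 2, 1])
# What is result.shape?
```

(6, 5, 7, 7)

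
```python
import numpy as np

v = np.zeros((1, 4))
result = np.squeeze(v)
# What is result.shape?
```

(4,)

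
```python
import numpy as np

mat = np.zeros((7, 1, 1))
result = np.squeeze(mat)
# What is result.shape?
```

(7,)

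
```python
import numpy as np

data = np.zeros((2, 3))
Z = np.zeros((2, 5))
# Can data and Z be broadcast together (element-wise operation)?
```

No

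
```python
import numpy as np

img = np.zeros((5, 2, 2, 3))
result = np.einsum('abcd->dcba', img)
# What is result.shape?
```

(3, 2, 2, 5)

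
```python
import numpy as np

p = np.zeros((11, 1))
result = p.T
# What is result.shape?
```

(1, 11)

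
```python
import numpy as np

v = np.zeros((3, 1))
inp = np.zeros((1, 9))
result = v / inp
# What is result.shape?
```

(3, 9)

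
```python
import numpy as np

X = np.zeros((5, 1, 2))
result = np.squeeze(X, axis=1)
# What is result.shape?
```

(5, 2)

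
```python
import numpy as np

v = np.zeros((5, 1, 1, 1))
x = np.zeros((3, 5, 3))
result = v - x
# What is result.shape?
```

(5, 3, 5, 3)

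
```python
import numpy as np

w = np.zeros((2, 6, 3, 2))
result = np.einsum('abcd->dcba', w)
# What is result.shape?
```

(2, 3, 6, 2)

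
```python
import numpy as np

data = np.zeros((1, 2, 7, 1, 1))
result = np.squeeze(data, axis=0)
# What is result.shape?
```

(2, 7, 1, 1)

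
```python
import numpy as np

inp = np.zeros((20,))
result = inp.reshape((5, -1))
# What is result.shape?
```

(5, 4)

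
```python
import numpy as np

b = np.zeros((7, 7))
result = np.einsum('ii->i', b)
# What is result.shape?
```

(7,)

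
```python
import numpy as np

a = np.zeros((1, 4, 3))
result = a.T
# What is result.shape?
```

(3, 4, 1)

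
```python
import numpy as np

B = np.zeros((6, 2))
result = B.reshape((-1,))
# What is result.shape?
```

(12,)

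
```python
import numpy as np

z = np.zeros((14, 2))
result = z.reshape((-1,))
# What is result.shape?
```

(28,)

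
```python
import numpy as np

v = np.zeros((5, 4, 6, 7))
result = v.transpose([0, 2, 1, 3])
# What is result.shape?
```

(5, 6, 4, 7)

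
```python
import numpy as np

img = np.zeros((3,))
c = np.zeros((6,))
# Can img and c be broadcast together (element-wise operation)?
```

No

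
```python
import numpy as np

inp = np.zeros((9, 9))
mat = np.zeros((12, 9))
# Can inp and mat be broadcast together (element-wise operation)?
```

No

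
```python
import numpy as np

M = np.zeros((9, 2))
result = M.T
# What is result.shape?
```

(2, 9)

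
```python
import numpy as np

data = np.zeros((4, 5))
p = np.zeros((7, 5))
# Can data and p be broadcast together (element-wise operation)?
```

No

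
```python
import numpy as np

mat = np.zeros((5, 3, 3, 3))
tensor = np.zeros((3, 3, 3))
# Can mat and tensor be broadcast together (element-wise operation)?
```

Yes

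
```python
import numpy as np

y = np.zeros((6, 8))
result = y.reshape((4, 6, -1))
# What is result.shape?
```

(4, 6, 2)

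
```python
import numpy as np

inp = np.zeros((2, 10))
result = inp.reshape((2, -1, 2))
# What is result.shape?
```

(2, 5, 2)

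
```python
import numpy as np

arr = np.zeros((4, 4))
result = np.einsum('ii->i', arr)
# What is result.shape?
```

(4,)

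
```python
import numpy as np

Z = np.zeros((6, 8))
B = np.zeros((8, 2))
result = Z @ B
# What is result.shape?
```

(6, 2)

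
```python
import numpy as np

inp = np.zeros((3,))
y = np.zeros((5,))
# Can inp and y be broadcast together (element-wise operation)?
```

No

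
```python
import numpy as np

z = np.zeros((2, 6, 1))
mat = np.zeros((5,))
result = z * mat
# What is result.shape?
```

(2, 6, 5)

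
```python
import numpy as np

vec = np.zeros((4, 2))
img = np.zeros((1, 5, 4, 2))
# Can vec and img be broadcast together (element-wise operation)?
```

Yes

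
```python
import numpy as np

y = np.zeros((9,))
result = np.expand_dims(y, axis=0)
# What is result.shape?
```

(1, 9)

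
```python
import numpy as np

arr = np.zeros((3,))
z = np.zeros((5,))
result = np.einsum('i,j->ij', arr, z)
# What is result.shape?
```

(3, 5)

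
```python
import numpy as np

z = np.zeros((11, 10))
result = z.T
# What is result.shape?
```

(10, 11)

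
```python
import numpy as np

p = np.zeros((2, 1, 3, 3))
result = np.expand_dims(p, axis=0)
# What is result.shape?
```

(1, 2, 1, 3, 3)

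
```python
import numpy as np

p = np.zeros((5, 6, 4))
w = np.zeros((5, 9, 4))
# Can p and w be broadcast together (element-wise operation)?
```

No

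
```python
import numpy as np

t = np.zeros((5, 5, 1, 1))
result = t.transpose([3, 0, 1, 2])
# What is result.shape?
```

(1, 5, 5, 1)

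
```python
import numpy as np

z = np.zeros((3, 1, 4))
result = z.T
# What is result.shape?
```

(4, 1, 3)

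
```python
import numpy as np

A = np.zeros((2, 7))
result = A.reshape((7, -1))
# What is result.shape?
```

(7, 2)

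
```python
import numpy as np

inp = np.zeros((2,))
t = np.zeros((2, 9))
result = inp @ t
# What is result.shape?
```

(9,)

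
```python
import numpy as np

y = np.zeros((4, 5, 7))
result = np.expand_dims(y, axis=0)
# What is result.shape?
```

(1, 4, 5, 7)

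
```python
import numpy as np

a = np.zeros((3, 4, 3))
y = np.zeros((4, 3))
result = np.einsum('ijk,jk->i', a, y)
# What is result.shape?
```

(3,)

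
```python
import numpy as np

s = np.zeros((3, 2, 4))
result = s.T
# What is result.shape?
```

(4, 2, 3)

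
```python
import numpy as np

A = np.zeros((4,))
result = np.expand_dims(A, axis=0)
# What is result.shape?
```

(1, 4)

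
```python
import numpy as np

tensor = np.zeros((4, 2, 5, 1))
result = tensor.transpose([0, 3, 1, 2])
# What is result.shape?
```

(4, 1, 2, 5)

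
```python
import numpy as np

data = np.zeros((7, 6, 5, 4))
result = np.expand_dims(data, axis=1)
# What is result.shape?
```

(7, 1, 6, 5, 4)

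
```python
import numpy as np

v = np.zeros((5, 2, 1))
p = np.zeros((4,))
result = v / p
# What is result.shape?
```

(5, 2, 4)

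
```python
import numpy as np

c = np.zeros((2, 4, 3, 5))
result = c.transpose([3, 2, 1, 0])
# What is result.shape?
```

(5, 3, 4, 2)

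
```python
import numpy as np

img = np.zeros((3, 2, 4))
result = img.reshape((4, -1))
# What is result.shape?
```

(4, 6)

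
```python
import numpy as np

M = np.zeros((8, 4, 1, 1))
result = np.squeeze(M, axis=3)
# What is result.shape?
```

(8, 4, 1)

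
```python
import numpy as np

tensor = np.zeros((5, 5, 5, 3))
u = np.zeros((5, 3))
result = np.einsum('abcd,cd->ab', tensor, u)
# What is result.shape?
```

(5, 5)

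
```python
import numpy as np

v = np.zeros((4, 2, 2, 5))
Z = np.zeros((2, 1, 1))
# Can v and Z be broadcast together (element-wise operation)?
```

Yes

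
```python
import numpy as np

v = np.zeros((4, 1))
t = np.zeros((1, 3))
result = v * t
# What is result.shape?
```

(4, 3)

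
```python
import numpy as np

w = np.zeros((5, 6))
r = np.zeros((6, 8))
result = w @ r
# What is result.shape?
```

(5, 8)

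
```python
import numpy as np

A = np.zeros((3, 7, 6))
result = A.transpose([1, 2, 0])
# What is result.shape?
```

(7, 6, 3)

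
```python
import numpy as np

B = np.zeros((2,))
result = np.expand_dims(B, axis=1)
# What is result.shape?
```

(2, 1)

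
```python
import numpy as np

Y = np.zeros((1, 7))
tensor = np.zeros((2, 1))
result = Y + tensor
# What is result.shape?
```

(2, 7)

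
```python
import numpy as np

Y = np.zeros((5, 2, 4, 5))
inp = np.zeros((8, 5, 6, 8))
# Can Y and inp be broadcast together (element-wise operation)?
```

No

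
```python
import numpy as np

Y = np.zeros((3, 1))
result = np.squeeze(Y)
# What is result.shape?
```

(3,)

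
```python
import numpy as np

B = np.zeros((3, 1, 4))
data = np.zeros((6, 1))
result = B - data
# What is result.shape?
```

(3, 6, 4)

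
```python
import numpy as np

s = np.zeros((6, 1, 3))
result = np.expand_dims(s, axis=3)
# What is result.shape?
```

(6, 1, 3, 1)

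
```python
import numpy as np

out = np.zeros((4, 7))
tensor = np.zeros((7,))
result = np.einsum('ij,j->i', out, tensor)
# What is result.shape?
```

(4,)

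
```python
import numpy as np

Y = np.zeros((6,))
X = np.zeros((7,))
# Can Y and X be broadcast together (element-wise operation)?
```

No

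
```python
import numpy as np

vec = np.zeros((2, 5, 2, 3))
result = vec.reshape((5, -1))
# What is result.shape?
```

(5, 12)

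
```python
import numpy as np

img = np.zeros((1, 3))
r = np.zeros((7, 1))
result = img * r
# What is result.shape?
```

(7, 3)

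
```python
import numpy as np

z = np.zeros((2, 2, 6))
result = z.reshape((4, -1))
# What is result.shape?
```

(4, 6)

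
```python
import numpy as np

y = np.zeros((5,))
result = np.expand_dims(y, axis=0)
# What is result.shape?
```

(1, 5)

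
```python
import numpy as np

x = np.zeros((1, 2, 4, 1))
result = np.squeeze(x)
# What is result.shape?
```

(2, 4)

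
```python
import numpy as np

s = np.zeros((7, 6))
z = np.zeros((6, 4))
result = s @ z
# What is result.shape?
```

(7, 4)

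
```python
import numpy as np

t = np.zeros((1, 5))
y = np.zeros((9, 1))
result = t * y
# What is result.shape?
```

(9, 5)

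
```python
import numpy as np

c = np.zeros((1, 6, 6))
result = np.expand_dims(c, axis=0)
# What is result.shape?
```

(1, 1, 6, 6)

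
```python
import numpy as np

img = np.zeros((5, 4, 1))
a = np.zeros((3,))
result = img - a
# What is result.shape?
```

(5, 4, 3)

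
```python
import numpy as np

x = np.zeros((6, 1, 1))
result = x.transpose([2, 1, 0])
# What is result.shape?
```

(1, 1, 6)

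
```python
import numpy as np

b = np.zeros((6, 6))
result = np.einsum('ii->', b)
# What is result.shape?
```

()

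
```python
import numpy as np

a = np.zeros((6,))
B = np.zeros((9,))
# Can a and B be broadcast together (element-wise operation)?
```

No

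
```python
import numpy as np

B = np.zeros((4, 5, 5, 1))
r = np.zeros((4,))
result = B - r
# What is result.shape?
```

(4, 5, 5, 4)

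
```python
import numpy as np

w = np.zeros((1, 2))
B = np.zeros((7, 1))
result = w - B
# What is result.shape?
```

(7, 2)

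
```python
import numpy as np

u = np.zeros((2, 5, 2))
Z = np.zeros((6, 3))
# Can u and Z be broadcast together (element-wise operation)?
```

No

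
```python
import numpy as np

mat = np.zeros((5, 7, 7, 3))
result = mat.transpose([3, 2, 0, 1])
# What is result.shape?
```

(3, 7, 5, 7)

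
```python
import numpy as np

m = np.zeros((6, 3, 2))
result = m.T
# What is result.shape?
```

(2, 3, 6)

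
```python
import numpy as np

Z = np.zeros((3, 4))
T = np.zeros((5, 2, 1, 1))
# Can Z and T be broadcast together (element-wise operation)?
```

Yes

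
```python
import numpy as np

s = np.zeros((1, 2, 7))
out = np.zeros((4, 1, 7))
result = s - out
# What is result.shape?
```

(4, 2, 7)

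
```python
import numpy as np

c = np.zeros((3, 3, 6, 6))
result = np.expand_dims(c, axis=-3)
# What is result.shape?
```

(3, 3, 1, 6, 6)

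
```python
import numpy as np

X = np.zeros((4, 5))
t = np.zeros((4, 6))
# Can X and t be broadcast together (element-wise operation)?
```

No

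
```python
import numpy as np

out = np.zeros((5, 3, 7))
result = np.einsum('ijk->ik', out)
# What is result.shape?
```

(5, 7)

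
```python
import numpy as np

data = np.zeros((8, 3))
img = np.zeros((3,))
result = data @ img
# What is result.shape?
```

(8,)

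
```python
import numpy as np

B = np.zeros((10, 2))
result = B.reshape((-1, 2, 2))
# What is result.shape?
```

(5, 2, 2)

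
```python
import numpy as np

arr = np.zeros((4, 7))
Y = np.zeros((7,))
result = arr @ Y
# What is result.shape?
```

(4,)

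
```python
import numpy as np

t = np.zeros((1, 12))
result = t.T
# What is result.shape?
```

(12, 1)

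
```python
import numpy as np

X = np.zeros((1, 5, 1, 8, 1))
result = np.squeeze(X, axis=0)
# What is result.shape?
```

(5, 1, 8, 1)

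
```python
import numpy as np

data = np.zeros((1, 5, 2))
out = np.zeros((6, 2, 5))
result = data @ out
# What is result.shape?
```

(6, 5, 5)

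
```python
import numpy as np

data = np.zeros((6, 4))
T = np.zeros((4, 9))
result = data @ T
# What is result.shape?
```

(6, 9)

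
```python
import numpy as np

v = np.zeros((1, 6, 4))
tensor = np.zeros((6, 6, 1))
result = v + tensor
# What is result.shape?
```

(6, 6, 4)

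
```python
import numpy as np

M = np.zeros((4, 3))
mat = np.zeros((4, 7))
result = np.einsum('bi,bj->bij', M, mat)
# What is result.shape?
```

(4, 3, 7)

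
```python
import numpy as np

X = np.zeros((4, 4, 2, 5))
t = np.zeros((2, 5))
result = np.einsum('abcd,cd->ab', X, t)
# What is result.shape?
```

(4, 4)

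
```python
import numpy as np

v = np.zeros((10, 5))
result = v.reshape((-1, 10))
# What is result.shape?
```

(5, 10)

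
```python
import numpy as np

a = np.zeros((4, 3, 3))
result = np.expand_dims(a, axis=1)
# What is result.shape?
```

(4, 1, 3, 3)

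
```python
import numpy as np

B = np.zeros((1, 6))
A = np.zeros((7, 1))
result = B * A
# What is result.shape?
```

(7, 6)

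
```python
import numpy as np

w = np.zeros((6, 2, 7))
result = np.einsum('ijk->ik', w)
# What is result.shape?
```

(6, 7)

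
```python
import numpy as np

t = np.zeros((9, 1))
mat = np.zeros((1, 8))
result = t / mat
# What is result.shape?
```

(9, 8)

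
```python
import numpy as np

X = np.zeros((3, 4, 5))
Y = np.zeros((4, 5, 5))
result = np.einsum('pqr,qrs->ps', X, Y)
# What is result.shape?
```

(3, 5)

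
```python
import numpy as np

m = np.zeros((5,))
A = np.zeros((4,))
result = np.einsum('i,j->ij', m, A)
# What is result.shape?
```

(5, 4)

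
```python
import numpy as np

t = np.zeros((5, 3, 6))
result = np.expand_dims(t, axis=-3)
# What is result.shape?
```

(5, 1, 3, 6)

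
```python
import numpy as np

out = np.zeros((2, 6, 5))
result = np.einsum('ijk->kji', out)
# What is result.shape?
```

(5, 6, 2)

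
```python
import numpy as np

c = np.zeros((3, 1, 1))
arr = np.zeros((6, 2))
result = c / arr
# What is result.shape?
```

(3, 6, 2)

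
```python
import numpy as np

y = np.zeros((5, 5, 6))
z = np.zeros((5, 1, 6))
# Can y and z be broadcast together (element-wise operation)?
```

Yes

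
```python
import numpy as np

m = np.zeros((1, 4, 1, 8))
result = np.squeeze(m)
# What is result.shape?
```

(4, 8)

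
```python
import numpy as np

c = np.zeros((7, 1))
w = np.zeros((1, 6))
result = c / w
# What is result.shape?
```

(7, 6)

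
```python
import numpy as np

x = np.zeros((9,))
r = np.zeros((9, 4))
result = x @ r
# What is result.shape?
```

(4,)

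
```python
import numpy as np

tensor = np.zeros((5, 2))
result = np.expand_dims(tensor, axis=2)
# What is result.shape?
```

(5, 2, 1)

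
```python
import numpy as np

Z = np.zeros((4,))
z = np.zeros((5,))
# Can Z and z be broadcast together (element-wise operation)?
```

No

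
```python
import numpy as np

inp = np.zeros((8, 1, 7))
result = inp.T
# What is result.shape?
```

(7, 1, 8)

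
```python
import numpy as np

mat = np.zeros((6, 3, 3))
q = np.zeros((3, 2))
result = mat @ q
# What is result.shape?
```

(6, 3, 2)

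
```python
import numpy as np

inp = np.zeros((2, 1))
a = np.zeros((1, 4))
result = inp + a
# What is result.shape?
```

(2, 4)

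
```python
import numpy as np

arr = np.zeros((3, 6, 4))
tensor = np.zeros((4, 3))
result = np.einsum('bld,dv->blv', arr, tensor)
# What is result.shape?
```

(3, 6, 3)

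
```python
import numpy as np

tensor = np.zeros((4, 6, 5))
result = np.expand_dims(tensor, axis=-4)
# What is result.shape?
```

(1, 4, 6, 5)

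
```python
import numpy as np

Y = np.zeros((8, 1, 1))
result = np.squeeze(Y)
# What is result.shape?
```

(8,)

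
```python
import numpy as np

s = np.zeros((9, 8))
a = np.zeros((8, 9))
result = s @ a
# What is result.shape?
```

(9, 9)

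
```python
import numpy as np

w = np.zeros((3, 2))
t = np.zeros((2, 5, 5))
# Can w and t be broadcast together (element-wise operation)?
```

No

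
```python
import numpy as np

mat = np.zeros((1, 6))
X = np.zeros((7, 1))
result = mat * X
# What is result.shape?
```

(7, 6)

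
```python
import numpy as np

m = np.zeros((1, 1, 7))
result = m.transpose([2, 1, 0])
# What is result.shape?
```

(7, 1, 1)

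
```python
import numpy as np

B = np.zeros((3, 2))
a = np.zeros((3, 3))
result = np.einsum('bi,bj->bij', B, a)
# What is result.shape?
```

(3, 2, 3)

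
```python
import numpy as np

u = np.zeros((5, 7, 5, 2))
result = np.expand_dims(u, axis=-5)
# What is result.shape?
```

(1, 5, 7, 5, 2)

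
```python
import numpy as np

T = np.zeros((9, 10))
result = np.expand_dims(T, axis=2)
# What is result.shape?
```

(9, 10, 1)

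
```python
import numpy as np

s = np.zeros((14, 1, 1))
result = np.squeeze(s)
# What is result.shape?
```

(14,)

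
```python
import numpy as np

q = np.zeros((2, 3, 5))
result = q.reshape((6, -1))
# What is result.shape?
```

(6, 5)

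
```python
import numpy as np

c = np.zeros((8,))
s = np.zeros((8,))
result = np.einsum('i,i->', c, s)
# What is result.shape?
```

()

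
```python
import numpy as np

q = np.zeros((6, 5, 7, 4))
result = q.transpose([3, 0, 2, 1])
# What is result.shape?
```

(4, 6, 7, 5)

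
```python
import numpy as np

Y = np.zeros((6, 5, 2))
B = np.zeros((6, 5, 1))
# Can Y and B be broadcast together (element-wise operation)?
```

Yes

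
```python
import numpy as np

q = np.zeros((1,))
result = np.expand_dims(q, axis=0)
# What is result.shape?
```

(1, 1)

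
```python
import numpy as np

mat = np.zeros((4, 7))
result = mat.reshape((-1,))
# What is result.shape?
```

(28,)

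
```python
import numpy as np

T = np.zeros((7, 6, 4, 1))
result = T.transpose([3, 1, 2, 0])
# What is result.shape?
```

(1, 6, 4, 7)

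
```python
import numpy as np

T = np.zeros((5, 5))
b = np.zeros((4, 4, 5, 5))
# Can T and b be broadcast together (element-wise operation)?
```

Yes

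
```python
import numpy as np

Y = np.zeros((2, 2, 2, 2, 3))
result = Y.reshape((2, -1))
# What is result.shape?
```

(2, 24)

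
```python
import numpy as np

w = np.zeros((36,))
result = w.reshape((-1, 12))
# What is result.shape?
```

(3, 12)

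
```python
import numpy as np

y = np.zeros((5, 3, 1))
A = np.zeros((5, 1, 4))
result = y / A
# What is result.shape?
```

(5, 3, 4)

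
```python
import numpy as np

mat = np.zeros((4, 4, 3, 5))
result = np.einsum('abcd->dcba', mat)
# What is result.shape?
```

(5, 3, 4, 4)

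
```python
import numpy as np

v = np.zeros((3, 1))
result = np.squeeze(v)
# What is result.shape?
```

(3,)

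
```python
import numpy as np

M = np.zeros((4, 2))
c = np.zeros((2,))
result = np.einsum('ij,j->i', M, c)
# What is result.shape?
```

(4,)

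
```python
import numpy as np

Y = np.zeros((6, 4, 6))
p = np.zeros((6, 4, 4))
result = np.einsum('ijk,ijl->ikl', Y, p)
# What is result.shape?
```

(6, 6, 4)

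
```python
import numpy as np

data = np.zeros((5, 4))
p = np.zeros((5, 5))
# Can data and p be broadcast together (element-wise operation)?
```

No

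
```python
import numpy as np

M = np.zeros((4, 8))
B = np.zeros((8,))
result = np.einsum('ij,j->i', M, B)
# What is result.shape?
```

(4,)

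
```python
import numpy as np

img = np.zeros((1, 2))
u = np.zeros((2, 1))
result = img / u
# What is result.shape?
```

(2, 2)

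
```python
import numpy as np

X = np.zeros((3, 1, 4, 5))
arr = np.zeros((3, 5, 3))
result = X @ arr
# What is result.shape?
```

(3, 3, 4, 3)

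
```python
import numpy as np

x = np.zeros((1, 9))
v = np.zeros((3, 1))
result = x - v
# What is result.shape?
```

(3, 9)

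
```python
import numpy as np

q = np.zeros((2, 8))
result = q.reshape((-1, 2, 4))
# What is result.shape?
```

(2, 2, 4)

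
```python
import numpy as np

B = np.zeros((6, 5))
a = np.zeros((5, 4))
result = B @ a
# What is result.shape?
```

(6, 4)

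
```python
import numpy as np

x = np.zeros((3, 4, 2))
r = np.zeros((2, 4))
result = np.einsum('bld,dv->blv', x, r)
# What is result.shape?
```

(3, 4, 4)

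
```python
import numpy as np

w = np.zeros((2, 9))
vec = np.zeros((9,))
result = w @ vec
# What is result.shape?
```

(2,)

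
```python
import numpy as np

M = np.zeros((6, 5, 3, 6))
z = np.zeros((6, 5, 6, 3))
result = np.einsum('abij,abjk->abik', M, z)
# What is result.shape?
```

(6, 5, 3, 3)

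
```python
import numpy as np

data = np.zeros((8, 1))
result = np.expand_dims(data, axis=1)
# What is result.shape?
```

(8, 1, 1)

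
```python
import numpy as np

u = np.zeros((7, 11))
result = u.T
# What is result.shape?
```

(11, 7)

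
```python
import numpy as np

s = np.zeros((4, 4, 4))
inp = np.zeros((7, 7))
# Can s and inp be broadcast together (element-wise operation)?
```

No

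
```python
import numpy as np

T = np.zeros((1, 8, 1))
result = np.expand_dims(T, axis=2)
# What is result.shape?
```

(1, 8, 1, 1)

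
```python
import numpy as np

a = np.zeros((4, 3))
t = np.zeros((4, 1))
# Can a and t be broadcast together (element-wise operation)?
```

Yes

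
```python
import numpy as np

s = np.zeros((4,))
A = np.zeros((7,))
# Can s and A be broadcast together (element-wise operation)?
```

No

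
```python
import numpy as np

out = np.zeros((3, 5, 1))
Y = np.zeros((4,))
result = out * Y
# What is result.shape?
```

(3, 5, 4)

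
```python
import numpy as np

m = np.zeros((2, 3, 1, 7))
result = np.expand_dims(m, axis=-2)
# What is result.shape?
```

(2, 3, 1, 1, 7)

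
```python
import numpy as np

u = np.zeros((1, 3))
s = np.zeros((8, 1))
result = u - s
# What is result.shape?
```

(8, 3)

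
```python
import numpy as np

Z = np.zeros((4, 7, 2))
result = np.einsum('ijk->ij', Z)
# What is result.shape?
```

(4, 7)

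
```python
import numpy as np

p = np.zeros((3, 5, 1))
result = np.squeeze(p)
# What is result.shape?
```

(3, 5)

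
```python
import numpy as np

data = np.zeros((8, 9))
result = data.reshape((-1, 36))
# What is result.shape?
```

(2, 36)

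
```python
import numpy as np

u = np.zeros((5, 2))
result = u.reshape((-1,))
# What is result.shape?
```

(10,)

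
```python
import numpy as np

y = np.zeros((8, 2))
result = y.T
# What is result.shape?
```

(2, 8)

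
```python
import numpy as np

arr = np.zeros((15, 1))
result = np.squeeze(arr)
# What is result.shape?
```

(15,)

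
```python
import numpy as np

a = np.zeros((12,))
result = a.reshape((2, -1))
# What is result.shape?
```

(2, 6)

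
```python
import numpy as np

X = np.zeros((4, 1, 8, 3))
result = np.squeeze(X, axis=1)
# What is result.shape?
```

(4, 8, 3)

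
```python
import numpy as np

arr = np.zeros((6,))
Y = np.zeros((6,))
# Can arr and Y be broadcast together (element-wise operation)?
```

Yes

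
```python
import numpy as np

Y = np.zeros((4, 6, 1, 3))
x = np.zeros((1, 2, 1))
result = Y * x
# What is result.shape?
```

(4, 6, 2, 3)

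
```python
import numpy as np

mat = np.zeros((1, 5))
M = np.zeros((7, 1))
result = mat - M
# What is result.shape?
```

(7, 5)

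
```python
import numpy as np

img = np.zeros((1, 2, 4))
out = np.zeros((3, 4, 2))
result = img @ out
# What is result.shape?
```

(3, 2, 2)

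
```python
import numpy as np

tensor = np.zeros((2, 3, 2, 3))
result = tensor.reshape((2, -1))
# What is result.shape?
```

(2, 18)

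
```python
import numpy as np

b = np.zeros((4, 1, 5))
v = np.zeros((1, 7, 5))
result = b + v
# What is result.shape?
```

(4, 7, 5)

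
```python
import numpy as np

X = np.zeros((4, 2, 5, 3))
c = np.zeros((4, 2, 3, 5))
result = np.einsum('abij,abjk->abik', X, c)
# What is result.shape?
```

(4, 2, 5, 5)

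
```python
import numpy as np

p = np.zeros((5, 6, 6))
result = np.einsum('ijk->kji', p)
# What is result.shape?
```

(6, 6, 5)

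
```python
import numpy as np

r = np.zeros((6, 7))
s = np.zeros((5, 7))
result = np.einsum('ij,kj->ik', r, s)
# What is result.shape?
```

(6, 5)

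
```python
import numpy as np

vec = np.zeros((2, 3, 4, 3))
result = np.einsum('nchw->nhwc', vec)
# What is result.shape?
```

(2, 4, 3, 3)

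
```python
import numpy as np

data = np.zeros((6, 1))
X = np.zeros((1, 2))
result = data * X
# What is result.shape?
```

(6, 2)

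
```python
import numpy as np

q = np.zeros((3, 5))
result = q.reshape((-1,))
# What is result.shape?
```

(15,)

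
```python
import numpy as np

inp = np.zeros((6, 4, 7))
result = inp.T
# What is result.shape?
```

(7, 4, 6)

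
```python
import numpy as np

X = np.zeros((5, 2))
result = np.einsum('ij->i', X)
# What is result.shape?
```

(5,)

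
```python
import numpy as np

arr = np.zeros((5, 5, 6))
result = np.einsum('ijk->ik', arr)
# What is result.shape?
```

(5, 6)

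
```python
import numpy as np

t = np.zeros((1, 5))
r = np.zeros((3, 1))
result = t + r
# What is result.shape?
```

(3, 5)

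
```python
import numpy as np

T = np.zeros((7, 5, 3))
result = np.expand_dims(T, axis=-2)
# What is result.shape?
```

(7, 5, 1, 3)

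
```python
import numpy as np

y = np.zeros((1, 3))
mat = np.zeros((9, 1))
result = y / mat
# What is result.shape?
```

(9, 3)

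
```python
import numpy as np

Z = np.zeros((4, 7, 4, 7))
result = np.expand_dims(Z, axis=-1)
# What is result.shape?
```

(4, 7, 4, 7, 1)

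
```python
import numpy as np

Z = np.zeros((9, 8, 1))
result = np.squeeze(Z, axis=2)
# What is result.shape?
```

(9, 8)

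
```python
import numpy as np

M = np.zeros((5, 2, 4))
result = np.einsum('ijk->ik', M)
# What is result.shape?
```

(5, 4)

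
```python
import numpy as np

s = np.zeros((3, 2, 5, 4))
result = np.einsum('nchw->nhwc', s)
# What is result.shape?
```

(3, 5, 4, 2)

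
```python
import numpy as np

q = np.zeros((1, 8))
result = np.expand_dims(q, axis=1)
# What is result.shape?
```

(1, 1, 8)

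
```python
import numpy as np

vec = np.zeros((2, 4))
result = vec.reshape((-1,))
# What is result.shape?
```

(8,)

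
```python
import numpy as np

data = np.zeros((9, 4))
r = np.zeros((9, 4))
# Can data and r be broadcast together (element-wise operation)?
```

Yes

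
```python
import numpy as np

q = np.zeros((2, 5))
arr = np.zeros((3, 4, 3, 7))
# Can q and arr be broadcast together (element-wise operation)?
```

No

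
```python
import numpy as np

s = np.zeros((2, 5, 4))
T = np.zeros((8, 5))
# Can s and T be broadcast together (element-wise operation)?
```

No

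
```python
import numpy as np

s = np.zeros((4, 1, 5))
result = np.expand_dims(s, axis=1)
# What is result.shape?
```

(4, 1, 1, 5)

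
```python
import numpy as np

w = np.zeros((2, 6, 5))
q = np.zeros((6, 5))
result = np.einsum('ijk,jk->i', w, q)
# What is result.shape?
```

(2,)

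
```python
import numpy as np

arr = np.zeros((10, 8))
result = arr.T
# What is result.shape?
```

(8, 10)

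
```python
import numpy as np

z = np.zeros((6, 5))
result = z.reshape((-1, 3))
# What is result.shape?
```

(10, 3)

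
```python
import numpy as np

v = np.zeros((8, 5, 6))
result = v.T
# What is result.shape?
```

(6, 5, 8)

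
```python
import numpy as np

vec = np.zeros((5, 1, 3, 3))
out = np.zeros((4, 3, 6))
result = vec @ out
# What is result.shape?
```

(5, 4, 3, 6)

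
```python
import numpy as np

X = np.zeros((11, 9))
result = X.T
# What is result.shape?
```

(9, 11)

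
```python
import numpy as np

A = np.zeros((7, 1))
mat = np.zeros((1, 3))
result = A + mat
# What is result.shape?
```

(7, 3)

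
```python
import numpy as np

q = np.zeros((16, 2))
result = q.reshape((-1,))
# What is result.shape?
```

(32,)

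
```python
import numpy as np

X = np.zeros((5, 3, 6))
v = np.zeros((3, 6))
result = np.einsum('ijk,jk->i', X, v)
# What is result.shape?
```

(5,)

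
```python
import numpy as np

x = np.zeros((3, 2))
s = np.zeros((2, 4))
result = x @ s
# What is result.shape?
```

(3, 4)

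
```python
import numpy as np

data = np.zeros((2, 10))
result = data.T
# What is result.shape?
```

(10, 2)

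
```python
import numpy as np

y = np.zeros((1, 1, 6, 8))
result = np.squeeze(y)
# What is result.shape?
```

(6, 8)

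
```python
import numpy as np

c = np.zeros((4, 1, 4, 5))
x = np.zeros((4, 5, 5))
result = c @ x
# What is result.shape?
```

(4, 4, 4, 5)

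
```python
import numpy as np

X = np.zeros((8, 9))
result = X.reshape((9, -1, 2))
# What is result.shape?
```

(9, 4, 2)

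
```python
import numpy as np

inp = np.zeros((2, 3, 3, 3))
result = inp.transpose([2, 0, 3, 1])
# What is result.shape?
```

(3, 2, 3, 3)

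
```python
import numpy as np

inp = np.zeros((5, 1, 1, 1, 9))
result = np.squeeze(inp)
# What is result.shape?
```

(5, 9)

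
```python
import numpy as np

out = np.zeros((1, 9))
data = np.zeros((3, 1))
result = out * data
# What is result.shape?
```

(3, 9)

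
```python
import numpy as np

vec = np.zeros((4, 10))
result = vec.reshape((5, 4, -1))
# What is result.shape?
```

(5, 4, 2)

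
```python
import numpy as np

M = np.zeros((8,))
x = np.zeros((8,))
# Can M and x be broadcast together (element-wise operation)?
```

Yes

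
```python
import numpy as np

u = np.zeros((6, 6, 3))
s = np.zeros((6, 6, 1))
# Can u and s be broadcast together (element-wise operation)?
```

Yes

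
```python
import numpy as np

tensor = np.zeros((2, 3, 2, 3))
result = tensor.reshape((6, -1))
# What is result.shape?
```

(6, 6)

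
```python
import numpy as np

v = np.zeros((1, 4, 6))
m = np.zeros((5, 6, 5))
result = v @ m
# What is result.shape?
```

(5, 4, 5)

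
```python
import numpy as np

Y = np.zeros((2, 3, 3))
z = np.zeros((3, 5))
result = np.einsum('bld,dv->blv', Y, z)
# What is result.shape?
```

(2, 3, 5)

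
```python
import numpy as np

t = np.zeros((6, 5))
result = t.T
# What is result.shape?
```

(5, 6)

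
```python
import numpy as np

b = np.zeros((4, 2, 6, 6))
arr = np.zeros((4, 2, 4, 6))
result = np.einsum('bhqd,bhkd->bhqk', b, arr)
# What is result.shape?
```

(4, 2, 6, 4)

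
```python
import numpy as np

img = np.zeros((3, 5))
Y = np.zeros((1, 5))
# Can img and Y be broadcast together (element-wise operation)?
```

Yes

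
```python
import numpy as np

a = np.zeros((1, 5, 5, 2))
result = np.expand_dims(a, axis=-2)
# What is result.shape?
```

(1, 5, 5, 1, 2)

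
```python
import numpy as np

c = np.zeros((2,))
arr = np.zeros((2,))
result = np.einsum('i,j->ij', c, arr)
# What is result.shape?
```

(2, 2)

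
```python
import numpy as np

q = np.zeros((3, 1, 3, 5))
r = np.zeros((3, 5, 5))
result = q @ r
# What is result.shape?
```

(3, 3, 3, 5)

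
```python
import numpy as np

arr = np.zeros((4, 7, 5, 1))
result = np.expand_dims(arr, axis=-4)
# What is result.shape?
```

(4, 1, 7, 5, 1)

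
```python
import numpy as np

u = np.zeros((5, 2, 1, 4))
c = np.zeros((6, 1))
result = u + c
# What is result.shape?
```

(5, 2, 6, 4)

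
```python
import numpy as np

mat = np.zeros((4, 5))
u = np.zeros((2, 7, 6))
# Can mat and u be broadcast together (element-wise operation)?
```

No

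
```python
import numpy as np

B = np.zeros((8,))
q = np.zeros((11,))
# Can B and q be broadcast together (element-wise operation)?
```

No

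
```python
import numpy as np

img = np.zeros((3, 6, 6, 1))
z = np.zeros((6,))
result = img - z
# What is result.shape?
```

(3, 6, 6, 6)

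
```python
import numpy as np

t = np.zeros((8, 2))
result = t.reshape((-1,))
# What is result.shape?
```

(16,)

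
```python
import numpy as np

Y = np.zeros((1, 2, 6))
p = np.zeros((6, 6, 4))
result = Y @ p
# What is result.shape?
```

(6, 2, 4)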